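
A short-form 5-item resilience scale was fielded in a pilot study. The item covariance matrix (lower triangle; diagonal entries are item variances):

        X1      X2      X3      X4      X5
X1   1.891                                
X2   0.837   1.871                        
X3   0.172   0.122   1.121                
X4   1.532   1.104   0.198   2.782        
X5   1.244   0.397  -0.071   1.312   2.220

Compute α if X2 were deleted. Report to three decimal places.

α = 0.697

Remaining items: X1, X3, X4, X5 (k = 4).
sum of item variances = 1.891 + 1.121 + 2.782 + 2.220 = 8.014
σ²_total = 8.014 + 2 × 4.387 = 16.788
α (item deleted) = (4/3)·(1 − 8.014/16.788) = 0.697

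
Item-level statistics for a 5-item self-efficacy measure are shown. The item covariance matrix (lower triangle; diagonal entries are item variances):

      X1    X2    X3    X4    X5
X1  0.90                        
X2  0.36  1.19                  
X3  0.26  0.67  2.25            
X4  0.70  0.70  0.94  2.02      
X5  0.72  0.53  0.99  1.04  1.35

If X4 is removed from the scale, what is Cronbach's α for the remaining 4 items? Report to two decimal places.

α = 0.74

Remaining items: X1, X2, X3, X5 (k = 4).
Σσ²ᵢ = 0.90 + 1.19 + 2.25 + 1.35 = 5.69
total variance = 5.69 + 2 × 3.53 = 12.75
α (item deleted) = (4/3)·(1 − 5.69/12.75) = 0.74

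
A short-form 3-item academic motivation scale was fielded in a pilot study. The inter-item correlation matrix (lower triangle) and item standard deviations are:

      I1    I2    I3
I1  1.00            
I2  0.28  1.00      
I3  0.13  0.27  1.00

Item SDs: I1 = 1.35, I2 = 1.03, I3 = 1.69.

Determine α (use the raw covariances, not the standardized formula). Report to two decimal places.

Σσ²ᵢ = 1.35² + 1.03² + 1.69² = 5.7395
Covariances σ_ij = r_ij · s_i · s_j:
  σ(I1,I2) = 0.28 × 1.35 × 1.03 = 0.3893
  σ(I1,I3) = 0.13 × 1.35 × 1.69 = 0.2966
  σ(I2,I3) = 0.27 × 1.03 × 1.69 = 0.4700
σ²_T = Σσ²ᵢ + 2·Σσ_ij = 5.7395 + 2 × 1.1559 = 8.0513
α = (3/2)·(1 − 5.7395/8.0513) = 0.43

α = 0.43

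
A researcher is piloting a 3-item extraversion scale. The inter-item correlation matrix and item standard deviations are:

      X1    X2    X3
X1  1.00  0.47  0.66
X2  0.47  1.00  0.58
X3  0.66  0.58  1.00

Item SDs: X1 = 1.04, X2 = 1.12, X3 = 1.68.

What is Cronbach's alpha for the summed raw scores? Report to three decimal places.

Σσ²ᵢ = 1.04² + 1.12² + 1.68² = 5.1584
Covariances σ_ij = r_ij · s_i · s_j:
  σ(X1,X2) = 0.47 × 1.04 × 1.12 = 0.5475
  σ(X1,X3) = 0.66 × 1.04 × 1.68 = 1.1532
  σ(X2,X3) = 0.58 × 1.12 × 1.68 = 1.0913
σ²_T = Σσ²ᵢ + 2·Σσ_ij = 5.1584 + 2 × 2.7920 = 10.7424
α = (3/2)·(1 − 5.1584/10.7424) = 0.780

α = 0.780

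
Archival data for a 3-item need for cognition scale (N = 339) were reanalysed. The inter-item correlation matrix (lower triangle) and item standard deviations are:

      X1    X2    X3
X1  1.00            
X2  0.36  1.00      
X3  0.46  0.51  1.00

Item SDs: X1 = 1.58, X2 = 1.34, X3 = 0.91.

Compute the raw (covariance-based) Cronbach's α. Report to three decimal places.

Cronbach's α = 0.666

Σσ²ᵢ = 1.58² + 1.34² + 0.91² = 5.1201
Covariances σ_ij = r_ij · s_i · s_j:
  σ(X1,X2) = 0.36 × 1.58 × 1.34 = 0.7622
  σ(X1,X3) = 0.46 × 1.58 × 0.91 = 0.6614
  σ(X2,X3) = 0.51 × 1.34 × 0.91 = 0.6219
σ²_T = Σσ²ᵢ + 2·Σσ_ij = 5.1201 + 2 × 2.0455 = 9.2111
α = (3/2)·(1 − 5.1201/9.2111) = 0.666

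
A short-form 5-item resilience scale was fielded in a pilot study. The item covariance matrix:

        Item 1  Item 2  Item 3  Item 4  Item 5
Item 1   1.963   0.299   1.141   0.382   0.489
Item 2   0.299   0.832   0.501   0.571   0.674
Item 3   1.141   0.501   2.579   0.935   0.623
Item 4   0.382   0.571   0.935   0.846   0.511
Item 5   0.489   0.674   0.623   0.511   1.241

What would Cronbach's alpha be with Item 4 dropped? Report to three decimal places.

α = 0.706

Remaining items: Item 1, Item 2, Item 3, Item 5 (k = 4).
sum of item variances = 1.963 + 0.832 + 2.579 + 1.241 = 6.615
Var(T) = 6.615 + 2 × 3.727 = 14.069
α (item deleted) = (4/3)·(1 − 6.615/14.069) = 0.706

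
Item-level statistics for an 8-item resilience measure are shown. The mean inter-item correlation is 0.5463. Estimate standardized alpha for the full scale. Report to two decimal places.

Standardized α = k·r̄ / (1 + (k−1)·r̄) = 8 × 0.5463 / (1 + 7 × 0.5463)
  = 4.3704 / 4.8241 = 0.91

standardized alpha = 0.91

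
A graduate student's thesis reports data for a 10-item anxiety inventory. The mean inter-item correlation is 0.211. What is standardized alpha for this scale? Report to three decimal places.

Standardized α = k·r̄ / (1 + (k−1)·r̄) = 10 × 0.211 / (1 + 9 × 0.211)
  = 2.1100 / 2.8990 = 0.728

standardized alpha = 0.728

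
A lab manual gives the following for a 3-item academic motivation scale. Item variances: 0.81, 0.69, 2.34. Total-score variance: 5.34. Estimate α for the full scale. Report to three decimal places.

α = 0.421

ΣVar(i) = 0.81 + 0.69 + 2.34 = 3.84
α = (k/(k−1))·(1 − ΣVar(i)/Var(T)) = (3/2)·(1 − 3.84/5.34) = 0.421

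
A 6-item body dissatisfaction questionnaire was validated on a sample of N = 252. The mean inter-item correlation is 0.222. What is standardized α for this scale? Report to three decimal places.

Standardized α = k·r̄ / (1 + (k−1)·r̄) = 6 × 0.222 / (1 + 5 × 0.222)
  = 1.3320 / 2.1100 = 0.631

α = 0.631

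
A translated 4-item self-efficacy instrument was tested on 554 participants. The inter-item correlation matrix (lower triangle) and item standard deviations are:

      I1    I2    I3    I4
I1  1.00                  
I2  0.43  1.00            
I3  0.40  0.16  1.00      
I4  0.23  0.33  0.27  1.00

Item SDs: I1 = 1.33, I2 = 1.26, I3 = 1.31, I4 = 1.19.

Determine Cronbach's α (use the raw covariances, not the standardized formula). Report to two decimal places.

Cronbach's α = 0.64

Σσ²ᵢ = 1.33² + 1.26² + 1.31² + 1.19² = 6.4887
Covariances σ_ij = r_ij · s_i · s_j:
  σ(I1,I2) = 0.43 × 1.33 × 1.26 = 0.7206
  σ(I1,I3) = 0.40 × 1.33 × 1.31 = 0.6969
  σ(I1,I4) = 0.23 × 1.33 × 1.19 = 0.3640
  σ(I2,I3) = 0.16 × 1.26 × 1.31 = 0.2641
  σ(I2,I4) = 0.33 × 1.26 × 1.19 = 0.4948
  σ(I3,I4) = 0.27 × 1.31 × 1.19 = 0.4209
σ²_T = Σσ²ᵢ + 2·Σσ_ij = 6.4887 + 2 × 2.9613 = 12.4113
α = (4/3)·(1 − 6.4887/12.4113) = 0.64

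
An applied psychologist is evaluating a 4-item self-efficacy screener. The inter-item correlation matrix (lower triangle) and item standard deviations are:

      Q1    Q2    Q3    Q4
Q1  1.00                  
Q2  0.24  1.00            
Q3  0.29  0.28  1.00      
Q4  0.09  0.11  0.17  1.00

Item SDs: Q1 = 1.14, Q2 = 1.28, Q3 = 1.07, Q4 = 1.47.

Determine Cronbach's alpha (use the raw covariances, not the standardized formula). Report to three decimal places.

Σσ²ᵢ = 1.14² + 1.28² + 1.07² + 1.47² = 6.2438
Covariances σ_ij = r_ij · s_i · s_j:
  σ(Q1,Q2) = 0.24 × 1.14 × 1.28 = 0.3502
  σ(Q1,Q3) = 0.29 × 1.14 × 1.07 = 0.3537
  σ(Q1,Q4) = 0.09 × 1.14 × 1.47 = 0.1508
  σ(Q2,Q3) = 0.28 × 1.28 × 1.07 = 0.3835
  σ(Q2,Q4) = 0.11 × 1.28 × 1.47 = 0.2070
  σ(Q3,Q4) = 0.17 × 1.07 × 1.47 = 0.2674
σ²_T = Σσ²ᵢ + 2·Σσ_ij = 6.2438 + 2 × 1.7126 = 9.6690
α = (4/3)·(1 − 6.2438/9.6690) = 0.472

α = 0.472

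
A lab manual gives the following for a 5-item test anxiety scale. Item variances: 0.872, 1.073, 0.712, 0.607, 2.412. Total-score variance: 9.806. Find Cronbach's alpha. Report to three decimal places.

Σσ²ᵢ = 0.872 + 1.073 + 0.712 + 0.607 + 2.412 = 5.676
α = (k/(k−1))·(1 − Σσ²ᵢ/σ²_T) = (5/4)·(1 − 5.676/9.806) = 0.526

α = 0.526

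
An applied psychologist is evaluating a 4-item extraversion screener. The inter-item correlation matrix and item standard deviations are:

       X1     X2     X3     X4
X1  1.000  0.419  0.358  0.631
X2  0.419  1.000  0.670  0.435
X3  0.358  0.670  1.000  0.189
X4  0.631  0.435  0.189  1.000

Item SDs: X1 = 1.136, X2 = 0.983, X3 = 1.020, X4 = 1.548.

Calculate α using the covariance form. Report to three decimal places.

Σσ²ᵢ = 1.136² + 0.983² + 1.020² + 1.548² = 5.6935
Covariances σ_ij = r_ij · s_i · s_j:
  σ(X1,X2) = 0.419 × 1.136 × 0.983 = 0.4679
  σ(X1,X3) = 0.358 × 1.136 × 1.020 = 0.4148
  σ(X1,X4) = 0.631 × 1.136 × 1.548 = 1.1096
  σ(X2,X3) = 0.670 × 0.983 × 1.020 = 0.6718
  σ(X2,X4) = 0.435 × 0.983 × 1.548 = 0.6619
  σ(X3,X4) = 0.189 × 1.020 × 1.548 = 0.2984
σ²_T = Σσ²ᵢ + 2·Σσ_ij = 5.6935 + 2 × 3.6244 = 12.9423
α = (4/3)·(1 − 5.6935/12.9423) = 0.747

α = 0.747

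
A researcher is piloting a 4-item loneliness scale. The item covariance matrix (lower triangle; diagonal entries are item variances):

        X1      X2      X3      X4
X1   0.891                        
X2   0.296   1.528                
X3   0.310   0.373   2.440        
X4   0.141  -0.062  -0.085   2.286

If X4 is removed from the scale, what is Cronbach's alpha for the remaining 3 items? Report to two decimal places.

Cronbach's alpha = 0.43

Remaining items: X1, X2, X3 (k = 3).
ΣVar(i) = 0.891 + 1.528 + 2.440 = 4.859
Var(T) = 4.859 + 2 × 0.979 = 6.817
α (item deleted) = (3/2)·(1 − 4.859/6.817) = 0.43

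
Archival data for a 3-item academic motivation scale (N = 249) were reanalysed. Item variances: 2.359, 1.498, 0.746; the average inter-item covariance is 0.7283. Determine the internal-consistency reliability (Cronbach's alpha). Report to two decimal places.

ΣVar(i) = 2.359 + 1.498 + 0.746 = 4.603
Sum of the 3 distinct covariances = 3 × 0.7283 = 2.1849
σ²_T = ΣVar(i) + 2·Σcov = 4.603 + 2 × 2.1849 = 8.9728
α = (3/2)·(1 − 4.603/8.9728) = 0.73

α = 0.73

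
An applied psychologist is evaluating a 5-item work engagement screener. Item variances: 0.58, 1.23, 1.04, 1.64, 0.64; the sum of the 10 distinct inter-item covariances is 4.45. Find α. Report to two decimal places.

α = 0.79

ΣVar(i) = 0.58 + 1.23 + 1.04 + 1.64 + 0.64 = 5.13
Sum of distinct covariances = 4.45
σ²_T = ΣVar(i) + 2·Σcov = 5.13 + 2 × 4.45 = 14.03
α = (5/4)·(1 − 5.13/14.03) = 0.79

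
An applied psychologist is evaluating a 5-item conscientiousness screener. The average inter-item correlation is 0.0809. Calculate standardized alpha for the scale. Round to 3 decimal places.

Standardized α = k·r̄ / (1 + (k−1)·r̄) = 5 × 0.0809 / (1 + 4 × 0.0809)
  = 0.4045 / 1.3236 = 0.306

α = 0.306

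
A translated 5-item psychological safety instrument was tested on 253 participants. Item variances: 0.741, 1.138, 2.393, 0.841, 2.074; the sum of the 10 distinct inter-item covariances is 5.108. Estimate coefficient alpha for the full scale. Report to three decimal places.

Σσ²ᵢ = 0.741 + 1.138 + 2.393 + 0.841 + 2.074 = 7.187
Sum of distinct covariances = 5.108
total variance = Σσ²ᵢ + 2·Σcov = 7.187 + 2 × 5.108 = 17.403
α = (5/4)·(1 − 7.187/17.403) = 0.734

coefficient alpha = 0.734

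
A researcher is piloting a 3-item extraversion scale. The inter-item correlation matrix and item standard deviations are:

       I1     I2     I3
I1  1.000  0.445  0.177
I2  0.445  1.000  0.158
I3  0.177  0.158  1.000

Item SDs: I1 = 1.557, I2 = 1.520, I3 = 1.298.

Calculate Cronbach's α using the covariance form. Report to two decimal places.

Σσ²ᵢ = 1.557² + 1.520² + 1.298² = 6.4195
Covariances σ_ij = r_ij · s_i · s_j:
  σ(I1,I2) = 0.445 × 1.557 × 1.520 = 1.0532
  σ(I1,I3) = 0.177 × 1.557 × 1.298 = 0.3577
  σ(I2,I3) = 0.158 × 1.520 × 1.298 = 0.3117
σ²_T = Σσ²ᵢ + 2·Σσ_ij = 6.4195 + 2 × 1.7226 = 9.8647
α = (3/2)·(1 − 6.4195/9.8647) = 0.52

α = 0.52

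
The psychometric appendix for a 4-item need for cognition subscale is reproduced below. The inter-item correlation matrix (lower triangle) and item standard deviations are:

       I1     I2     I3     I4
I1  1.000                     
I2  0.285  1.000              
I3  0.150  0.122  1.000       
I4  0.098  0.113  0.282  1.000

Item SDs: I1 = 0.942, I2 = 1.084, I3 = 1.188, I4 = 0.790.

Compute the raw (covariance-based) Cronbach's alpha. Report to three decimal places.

Σσ²ᵢ = 0.942² + 1.084² + 1.188² + 0.790² = 4.0979
Covariances σ_ij = r_ij · s_i · s_j:
  σ(I1,I2) = 0.285 × 0.942 × 1.084 = 0.2910
  σ(I1,I3) = 0.150 × 0.942 × 1.188 = 0.1679
  σ(I1,I4) = 0.098 × 0.942 × 0.790 = 0.0729
  σ(I2,I3) = 0.122 × 1.084 × 1.188 = 0.1571
  σ(I2,I4) = 0.113 × 1.084 × 0.790 = 0.0968
  σ(I3,I4) = 0.282 × 1.188 × 0.790 = 0.2647
σ²_T = Σσ²ᵢ + 2·Σσ_ij = 4.0979 + 2 × 1.0504 = 6.1987
α = (4/3)·(1 − 4.0979/6.1987) = 0.452

Cronbach's alpha = 0.452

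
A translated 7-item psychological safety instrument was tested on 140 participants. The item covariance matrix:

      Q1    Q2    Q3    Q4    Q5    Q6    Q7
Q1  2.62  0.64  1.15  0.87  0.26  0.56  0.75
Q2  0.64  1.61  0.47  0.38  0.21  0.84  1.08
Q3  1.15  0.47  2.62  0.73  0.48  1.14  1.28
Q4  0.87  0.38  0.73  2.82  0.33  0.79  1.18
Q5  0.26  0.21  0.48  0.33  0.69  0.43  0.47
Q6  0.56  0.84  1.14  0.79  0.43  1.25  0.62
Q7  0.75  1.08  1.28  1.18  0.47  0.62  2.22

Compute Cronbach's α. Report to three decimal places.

Cronbach's α = 0.793

ΣVar(i) = 2.62 + 1.61 + 2.62 + 2.82 + 0.69 + 1.25 + 2.22 = 13.83
Sum of off-diagonal covariances = 14.66
σ²_T = 13.83 + 2 × 14.66 = 43.15
α = (k/(k−1))·(1 − ΣVar(i)/σ²_T) = (7/6)·(1 − 13.83/43.15) = 0.793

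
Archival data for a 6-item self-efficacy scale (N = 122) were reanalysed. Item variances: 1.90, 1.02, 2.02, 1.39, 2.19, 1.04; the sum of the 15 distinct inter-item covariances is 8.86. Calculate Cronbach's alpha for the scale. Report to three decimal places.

α = 0.779

ΣVar(i) = 1.90 + 1.02 + 2.02 + 1.39 + 2.19 + 1.04 = 9.56
Sum of distinct covariances = 8.86
total variance = ΣVar(i) + 2·Σcov = 9.56 + 2 × 8.86 = 27.28
α = (6/5)·(1 − 9.56/27.28) = 0.779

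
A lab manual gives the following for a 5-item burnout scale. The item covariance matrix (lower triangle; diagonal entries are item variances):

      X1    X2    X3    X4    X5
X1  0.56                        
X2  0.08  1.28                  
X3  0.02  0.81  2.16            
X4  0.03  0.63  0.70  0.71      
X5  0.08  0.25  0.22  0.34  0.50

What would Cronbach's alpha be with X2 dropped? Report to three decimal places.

Remaining items: X1, X3, X4, X5 (k = 4).
ΣVar(i) = 0.56 + 2.16 + 0.71 + 0.50 = 3.93
total variance = 3.93 + 2 × 1.39 = 6.71
α (item deleted) = (4/3)·(1 − 3.93/6.71) = 0.552

α = 0.552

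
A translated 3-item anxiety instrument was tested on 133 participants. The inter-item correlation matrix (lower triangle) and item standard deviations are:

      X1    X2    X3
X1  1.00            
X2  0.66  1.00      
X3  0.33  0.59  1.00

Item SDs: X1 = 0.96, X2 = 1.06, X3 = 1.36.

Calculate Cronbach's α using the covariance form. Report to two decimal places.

Σσ²ᵢ = 0.96² + 1.06² + 1.36² = 3.8948
Covariances σ_ij = r_ij · s_i · s_j:
  σ(X1,X2) = 0.66 × 0.96 × 1.06 = 0.6716
  σ(X1,X3) = 0.33 × 0.96 × 1.36 = 0.4308
  σ(X2,X3) = 0.59 × 1.06 × 1.36 = 0.8505
σ²_T = Σσ²ᵢ + 2·Σσ_ij = 3.8948 + 2 × 1.9529 = 7.8006
α = (3/2)·(1 − 3.8948/7.8006) = 0.75

Cronbach's α = 0.75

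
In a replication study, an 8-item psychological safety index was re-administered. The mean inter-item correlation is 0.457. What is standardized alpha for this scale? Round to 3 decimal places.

standardized alpha = 0.871

Standardized α = k·r̄ / (1 + (k−1)·r̄) = 8 × 0.457 / (1 + 7 × 0.457)
  = 3.6560 / 4.1990 = 0.871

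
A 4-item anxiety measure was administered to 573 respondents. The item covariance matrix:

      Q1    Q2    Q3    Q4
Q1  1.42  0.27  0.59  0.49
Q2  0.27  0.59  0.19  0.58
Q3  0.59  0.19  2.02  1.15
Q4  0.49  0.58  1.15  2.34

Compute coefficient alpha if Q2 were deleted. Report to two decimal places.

α = 0.65

Remaining items: Q1, Q3, Q4 (k = 3).
Σσ²ᵢ = 1.42 + 2.02 + 2.34 = 5.78
Var(T) = 5.78 + 2 × 2.23 = 10.24
α (item deleted) = (3/2)·(1 − 5.78/10.24) = 0.65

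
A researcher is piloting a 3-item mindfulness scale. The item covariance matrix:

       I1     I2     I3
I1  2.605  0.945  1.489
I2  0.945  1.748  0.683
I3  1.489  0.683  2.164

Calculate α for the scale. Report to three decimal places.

Σσ²ᵢ = 2.605 + 1.748 + 2.164 = 6.517
Sum of off-diagonal covariances = 3.117
σ²_T = 6.517 + 2 × 3.117 = 12.751
α = (k/(k−1))·(1 − Σσ²ᵢ/σ²_T) = (3/2)·(1 − 6.517/12.751) = 0.733

α = 0.733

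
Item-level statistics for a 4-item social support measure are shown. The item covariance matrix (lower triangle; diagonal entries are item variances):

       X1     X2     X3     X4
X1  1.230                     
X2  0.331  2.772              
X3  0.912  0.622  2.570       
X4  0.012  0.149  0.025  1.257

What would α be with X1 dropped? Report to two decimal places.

Remaining items: X2, X3, X4 (k = 3).
sum of item variances = 2.772 + 2.570 + 1.257 = 6.599
σ²_total = 6.599 + 2 × 0.796 = 8.191
α (item deleted) = (3/2)·(1 − 6.599/8.191) = 0.29

α = 0.29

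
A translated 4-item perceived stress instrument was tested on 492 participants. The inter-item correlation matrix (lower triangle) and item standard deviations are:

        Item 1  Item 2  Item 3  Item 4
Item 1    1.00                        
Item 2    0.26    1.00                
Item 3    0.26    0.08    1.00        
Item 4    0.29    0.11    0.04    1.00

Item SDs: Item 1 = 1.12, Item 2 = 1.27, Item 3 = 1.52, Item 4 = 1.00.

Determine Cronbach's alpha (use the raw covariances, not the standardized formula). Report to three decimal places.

Σσ²ᵢ = 1.12² + 1.27² + 1.52² + 1.00² = 6.1777
Covariances σ_ij = r_ij · s_i · s_j:
  σ(Item 1,Item 2) = 0.26 × 1.12 × 1.27 = 0.3698
  σ(Item 1,Item 3) = 0.26 × 1.12 × 1.52 = 0.4426
  σ(Item 1,Item 4) = 0.29 × 1.12 × 1.00 = 0.3248
  σ(Item 2,Item 3) = 0.08 × 1.27 × 1.52 = 0.1544
  σ(Item 2,Item 4) = 0.11 × 1.27 × 1.00 = 0.1397
  σ(Item 3,Item 4) = 0.04 × 1.52 × 1.00 = 0.0608
σ²_T = Σσ²ᵢ + 2·Σσ_ij = 6.1777 + 2 × 1.4921 = 9.1619
α = (4/3)·(1 − 6.1777/9.1619) = 0.434

Cronbach's alpha = 0.434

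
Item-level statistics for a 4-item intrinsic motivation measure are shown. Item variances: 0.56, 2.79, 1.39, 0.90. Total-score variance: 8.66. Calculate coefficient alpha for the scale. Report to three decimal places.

α = 0.465

Σσ²ᵢ = 0.56 + 2.79 + 1.39 + 0.90 = 5.64
α = (k/(k−1))·(1 − Σσ²ᵢ/total variance) = (4/3)·(1 − 5.64/8.66) = 0.465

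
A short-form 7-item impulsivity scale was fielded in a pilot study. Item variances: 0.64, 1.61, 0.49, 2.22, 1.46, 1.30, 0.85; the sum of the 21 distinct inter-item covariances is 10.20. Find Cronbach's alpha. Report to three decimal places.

α = 0.822

ΣVar(i) = 0.64 + 1.61 + 0.49 + 2.22 + 1.46 + 1.30 + 0.85 = 8.57
Sum of distinct covariances = 10.20
total variance = ΣVar(i) + 2·Σcov = 8.57 + 2 × 10.20 = 28.97
α = (7/6)·(1 − 8.57/28.97) = 0.822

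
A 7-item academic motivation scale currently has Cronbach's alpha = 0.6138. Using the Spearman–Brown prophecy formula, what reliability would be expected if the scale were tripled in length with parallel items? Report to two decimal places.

Length factor m = 3
α' = m·α / (1 + (m−1)·α)
   = 3 × 0.6138 / (1 + (3 − 1) × 0.6138)
   = 1.8414 / 2.2276 = 0.83

predicted reliability = 0.83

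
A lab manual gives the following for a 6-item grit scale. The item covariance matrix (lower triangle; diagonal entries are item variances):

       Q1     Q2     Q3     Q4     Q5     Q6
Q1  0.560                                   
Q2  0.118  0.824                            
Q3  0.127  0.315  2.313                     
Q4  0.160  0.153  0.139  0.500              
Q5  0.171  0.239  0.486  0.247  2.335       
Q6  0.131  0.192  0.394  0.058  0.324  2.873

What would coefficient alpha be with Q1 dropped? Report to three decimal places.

coefficient alpha = 0.457

Remaining items: Q2, Q3, Q4, Q5, Q6 (k = 5).
sum of item variances = 0.824 + 2.313 + 0.500 + 2.335 + 2.873 = 8.845
total variance = 8.845 + 2 × 2.547 = 13.939
α (item deleted) = (5/4)·(1 − 8.845/13.939) = 0.457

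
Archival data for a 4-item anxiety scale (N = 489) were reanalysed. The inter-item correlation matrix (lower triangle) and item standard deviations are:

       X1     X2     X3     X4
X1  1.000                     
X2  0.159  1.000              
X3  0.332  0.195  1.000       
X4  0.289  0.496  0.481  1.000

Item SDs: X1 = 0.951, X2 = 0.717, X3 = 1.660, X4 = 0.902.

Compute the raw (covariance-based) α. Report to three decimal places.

α = 0.618

Σσ²ᵢ = 0.951² + 0.717² + 1.660² + 0.902² = 4.9877
Covariances σ_ij = r_ij · s_i · s_j:
  σ(X1,X2) = 0.159 × 0.951 × 0.717 = 0.1084
  σ(X1,X3) = 0.332 × 0.951 × 1.660 = 0.5241
  σ(X1,X4) = 0.289 × 0.951 × 0.902 = 0.2479
  σ(X2,X3) = 0.195 × 0.717 × 1.660 = 0.2321
  σ(X2,X4) = 0.496 × 0.717 × 0.902 = 0.3208
  σ(X3,X4) = 0.481 × 1.660 × 0.902 = 0.7202
σ²_T = Σσ²ᵢ + 2·Σσ_ij = 4.9877 + 2 × 2.1535 = 9.2947
α = (4/3)·(1 − 4.9877/9.2947) = 0.618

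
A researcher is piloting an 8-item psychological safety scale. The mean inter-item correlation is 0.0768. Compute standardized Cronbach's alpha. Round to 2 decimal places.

Standardized α = k·r̄ / (1 + (k−1)·r̄) = 8 × 0.0768 / (1 + 7 × 0.0768)
  = 0.6144 / 1.5376 = 0.40

standardized Cronbach's alpha = 0.40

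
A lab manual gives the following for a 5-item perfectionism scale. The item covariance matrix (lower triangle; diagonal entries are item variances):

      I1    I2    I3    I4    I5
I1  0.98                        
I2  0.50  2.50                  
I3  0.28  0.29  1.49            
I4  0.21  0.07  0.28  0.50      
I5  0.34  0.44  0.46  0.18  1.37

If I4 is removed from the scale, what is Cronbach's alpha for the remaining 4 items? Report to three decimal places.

Remaining items: I1, I2, I3, I5 (k = 4).
Σσ²ᵢ = 0.98 + 2.50 + 1.49 + 1.37 = 6.34
σ²_total = 6.34 + 2 × 2.31 = 10.96
α (item deleted) = (4/3)·(1 − 6.34/10.96) = 0.562

Cronbach's alpha = 0.562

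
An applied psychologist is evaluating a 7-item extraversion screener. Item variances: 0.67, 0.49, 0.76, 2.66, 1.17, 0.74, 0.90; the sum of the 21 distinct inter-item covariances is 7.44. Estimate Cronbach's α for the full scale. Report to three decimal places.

sum of item variances = 0.67 + 0.49 + 0.76 + 2.66 + 1.17 + 0.74 + 0.90 = 7.39
Sum of distinct covariances = 7.44
σ²_T = sum of item variances + 2·Σcov = 7.39 + 2 × 7.44 = 22.27
α = (7/6)·(1 − 7.39/22.27) = 0.780

α = 0.780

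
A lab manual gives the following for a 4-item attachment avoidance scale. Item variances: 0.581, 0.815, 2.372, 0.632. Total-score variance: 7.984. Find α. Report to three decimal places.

α = 0.599

ΣVar(i) = 0.581 + 0.815 + 2.372 + 0.632 = 4.400
α = (k/(k−1))·(1 − ΣVar(i)/Var(T)) = (4/3)·(1 − 4.400/7.984) = 0.599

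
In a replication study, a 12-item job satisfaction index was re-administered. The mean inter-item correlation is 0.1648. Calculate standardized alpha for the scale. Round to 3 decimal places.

Standardized α = k·r̄ / (1 + (k−1)·r̄) = 12 × 0.1648 / (1 + 11 × 0.1648)
  = 1.9776 / 2.8128 = 0.703

α = 0.703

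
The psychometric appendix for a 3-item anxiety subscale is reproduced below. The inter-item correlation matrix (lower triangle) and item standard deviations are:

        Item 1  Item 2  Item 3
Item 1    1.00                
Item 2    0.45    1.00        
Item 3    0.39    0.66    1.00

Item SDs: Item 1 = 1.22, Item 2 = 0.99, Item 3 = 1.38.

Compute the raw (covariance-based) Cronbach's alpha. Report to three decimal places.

α = 0.735

Σσ²ᵢ = 1.22² + 0.99² + 1.38² = 4.3729
Covariances σ_ij = r_ij · s_i · s_j:
  σ(Item 1,Item 2) = 0.45 × 1.22 × 0.99 = 0.5435
  σ(Item 1,Item 3) = 0.39 × 1.22 × 1.38 = 0.6566
  σ(Item 2,Item 3) = 0.66 × 0.99 × 1.38 = 0.9017
σ²_T = Σσ²ᵢ + 2·Σσ_ij = 4.3729 + 2 × 2.1018 = 8.5765
α = (3/2)·(1 − 4.3729/8.5765) = 0.735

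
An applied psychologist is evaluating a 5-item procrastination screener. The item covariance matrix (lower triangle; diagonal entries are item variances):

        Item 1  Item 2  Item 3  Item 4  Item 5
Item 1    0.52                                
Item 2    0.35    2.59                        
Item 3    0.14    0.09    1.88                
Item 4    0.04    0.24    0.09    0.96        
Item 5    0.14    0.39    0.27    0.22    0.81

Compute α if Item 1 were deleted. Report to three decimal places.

Remaining items: Item 2, Item 3, Item 4, Item 5 (k = 4).
Σσ²ᵢ = 2.59 + 1.88 + 0.96 + 0.81 = 6.24
Var(T) = 6.24 + 2 × 1.30 = 8.84
α (item deleted) = (4/3)·(1 − 6.24/8.84) = 0.392

α = 0.392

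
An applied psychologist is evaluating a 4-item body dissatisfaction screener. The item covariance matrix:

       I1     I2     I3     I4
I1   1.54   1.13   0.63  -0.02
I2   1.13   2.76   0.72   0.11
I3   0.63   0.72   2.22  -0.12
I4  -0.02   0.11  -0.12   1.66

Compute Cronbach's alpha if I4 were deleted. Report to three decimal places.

Remaining items: I1, I2, I3 (k = 3).
Σσᵢ² = 1.54 + 2.76 + 2.22 = 6.52
σ²_total = 6.52 + 2 × 2.48 = 11.48
α (item deleted) = (3/2)·(1 − 6.52/11.48) = 0.648

Cronbach's alpha = 0.648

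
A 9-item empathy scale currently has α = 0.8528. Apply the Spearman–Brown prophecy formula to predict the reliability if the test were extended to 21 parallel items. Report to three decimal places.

predicted reliability = 0.931

Length factor m = 21/9 = 2.3333
α' = m·α / (1 + (m−1)·α)
   = 21/9 × 0.8528 / (1 + (21/9 − 1) × 0.8528)
   = 1.9899 / 2.1371 = 0.931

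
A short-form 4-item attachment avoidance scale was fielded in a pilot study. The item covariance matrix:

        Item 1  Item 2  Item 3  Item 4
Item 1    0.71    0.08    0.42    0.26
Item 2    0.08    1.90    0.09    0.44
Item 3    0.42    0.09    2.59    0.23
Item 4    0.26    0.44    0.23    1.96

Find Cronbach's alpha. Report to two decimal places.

Cronbach's alpha = 0.40

Σσᵢ² = 0.71 + 1.90 + 2.59 + 1.96 = 7.16
Sum of the distinct covariances = 1.52
σ²_T = 7.16 + 2 × 1.52 = 10.20
α = (k/(k−1))·(1 − Σσᵢ²/σ²_T) = (4/3)·(1 − 7.16/10.20) = 0.40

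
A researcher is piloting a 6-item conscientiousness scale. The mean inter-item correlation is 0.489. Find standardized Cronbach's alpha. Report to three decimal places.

standardized Cronbach's alpha = 0.852

Standardized α = k·r̄ / (1 + (k−1)·r̄) = 6 × 0.489 / (1 + 5 × 0.489)
  = 2.9340 / 3.4450 = 0.852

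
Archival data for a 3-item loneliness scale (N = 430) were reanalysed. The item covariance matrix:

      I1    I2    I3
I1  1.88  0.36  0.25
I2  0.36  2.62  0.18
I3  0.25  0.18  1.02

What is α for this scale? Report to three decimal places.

α = 0.334

Σσ²ᵢ = 1.88 + 2.62 + 1.02 = 5.52
Sum of off-diagonal covariances = 0.79
Var(T) = 5.52 + 2 × 0.79 = 7.10
α = (k/(k−1))·(1 − Σσ²ᵢ/Var(T)) = (3/2)·(1 − 5.52/7.10) = 0.334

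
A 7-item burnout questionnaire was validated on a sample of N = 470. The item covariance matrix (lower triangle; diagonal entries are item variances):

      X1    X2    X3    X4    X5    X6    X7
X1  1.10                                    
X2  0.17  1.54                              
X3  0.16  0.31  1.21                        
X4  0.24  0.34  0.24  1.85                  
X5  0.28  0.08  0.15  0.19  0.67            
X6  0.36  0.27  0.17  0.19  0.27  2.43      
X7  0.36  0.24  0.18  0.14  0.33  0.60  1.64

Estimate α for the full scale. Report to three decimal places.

α = 0.586

ΣVar(i) = 1.10 + 1.54 + 1.21 + 1.85 + 0.67 + 2.43 + 1.64 = 10.44
Σ_{i<j} σ_ij = 5.27
total variance = 10.44 + 2 × 5.27 = 20.98
α = (k/(k−1))·(1 − ΣVar(i)/total variance) = (7/6)·(1 − 10.44/20.98) = 0.586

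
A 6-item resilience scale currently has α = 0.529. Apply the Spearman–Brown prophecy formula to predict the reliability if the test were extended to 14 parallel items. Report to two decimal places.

predicted reliability = 0.72

Length factor m = 14/6 = 2.3333
α' = m·α / (1 + (m−1)·α)
   = 14/6 × 0.529 / (1 + (14/6 − 1) × 0.529)
   = 1.2343 / 1.7053 = 0.72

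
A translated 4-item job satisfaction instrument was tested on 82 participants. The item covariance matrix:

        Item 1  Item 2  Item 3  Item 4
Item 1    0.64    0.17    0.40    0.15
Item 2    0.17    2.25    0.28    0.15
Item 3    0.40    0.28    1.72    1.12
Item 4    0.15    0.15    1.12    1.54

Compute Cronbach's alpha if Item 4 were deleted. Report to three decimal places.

Cronbach's alpha = 0.404

Remaining items: Item 1, Item 2, Item 3 (k = 3).
Σσᵢ² = 0.64 + 2.25 + 1.72 = 4.61
σ²_T = 4.61 + 2 × 0.85 = 6.31
α (item deleted) = (3/2)·(1 − 4.61/6.31) = 0.404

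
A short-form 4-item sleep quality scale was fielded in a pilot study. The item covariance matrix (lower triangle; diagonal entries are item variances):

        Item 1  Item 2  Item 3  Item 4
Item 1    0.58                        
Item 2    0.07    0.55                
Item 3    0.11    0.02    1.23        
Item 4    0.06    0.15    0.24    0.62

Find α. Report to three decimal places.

ΣVar(i) = 0.58 + 0.55 + 1.23 + 0.62 = 2.98
Sum of the distinct covariances = 0.65
σ²_total = 2.98 + 2 × 0.65 = 4.28
α = (k/(k−1))·(1 − ΣVar(i)/σ²_total) = (4/3)·(1 − 2.98/4.28) = 0.405

α = 0.405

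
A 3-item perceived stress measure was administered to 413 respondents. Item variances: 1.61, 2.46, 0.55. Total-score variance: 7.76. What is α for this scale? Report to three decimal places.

Σσ²ᵢ = 1.61 + 2.46 + 0.55 = 4.62
α = (k/(k−1))·(1 − Σσ²ᵢ/σ²_T) = (3/2)·(1 − 4.62/7.76) = 0.607

α = 0.607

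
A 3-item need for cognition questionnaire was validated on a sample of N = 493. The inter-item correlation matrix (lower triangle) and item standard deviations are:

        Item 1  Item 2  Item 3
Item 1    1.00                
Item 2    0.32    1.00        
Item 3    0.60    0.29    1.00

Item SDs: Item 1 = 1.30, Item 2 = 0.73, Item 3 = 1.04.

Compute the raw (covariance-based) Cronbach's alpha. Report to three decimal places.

Cronbach's alpha = 0.670

Σσ²ᵢ = 1.30² + 0.73² + 1.04² = 3.3045
Covariances σ_ij = r_ij · s_i · s_j:
  σ(Item 1,Item 2) = 0.32 × 1.30 × 0.73 = 0.3037
  σ(Item 1,Item 3) = 0.60 × 1.30 × 1.04 = 0.8112
  σ(Item 2,Item 3) = 0.29 × 0.73 × 1.04 = 0.2202
σ²_T = Σσ²ᵢ + 2·Σσ_ij = 3.3045 + 2 × 1.3351 = 5.9747
α = (3/2)·(1 − 3.3045/5.9747) = 0.670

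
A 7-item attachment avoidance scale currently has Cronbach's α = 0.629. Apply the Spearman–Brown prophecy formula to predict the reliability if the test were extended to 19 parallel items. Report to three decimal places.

Length factor m = 19/7 = 2.7143
α' = m·α / (1 + (m−1)·α)
   = 19/7 × 0.629 / (1 + (19/7 − 1) × 0.629)
   = 1.7073 / 2.0783 = 0.821

predicted reliability = 0.821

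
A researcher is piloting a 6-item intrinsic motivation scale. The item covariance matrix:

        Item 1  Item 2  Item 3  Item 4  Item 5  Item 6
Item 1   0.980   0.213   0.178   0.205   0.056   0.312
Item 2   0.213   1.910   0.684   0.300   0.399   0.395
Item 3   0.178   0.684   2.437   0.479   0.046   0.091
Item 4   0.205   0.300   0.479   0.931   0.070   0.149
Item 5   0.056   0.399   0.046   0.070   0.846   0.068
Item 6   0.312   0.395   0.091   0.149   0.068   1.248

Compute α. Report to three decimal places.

α = 0.559

Σσᵢ² = 0.980 + 1.910 + 2.437 + 0.931 + 0.846 + 1.248 = 8.352
Σ_{i<j} σ_ij = 3.645
σ²_T = 8.352 + 2 × 3.645 = 15.642
α = (k/(k−1))·(1 − Σσᵢ²/σ²_T) = (6/5)·(1 − 8.352/15.642) = 0.559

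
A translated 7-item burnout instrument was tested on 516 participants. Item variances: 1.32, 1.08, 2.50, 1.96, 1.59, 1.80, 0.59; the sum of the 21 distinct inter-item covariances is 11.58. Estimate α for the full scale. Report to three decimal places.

Σσ²ᵢ = 1.32 + 1.08 + 2.50 + 1.96 + 1.59 + 1.80 + 0.59 = 10.84
Sum of distinct covariances = 11.58
total variance = Σσ²ᵢ + 2·Σcov = 10.84 + 2 × 11.58 = 34.00
α = (7/6)·(1 − 10.84/34.00) = 0.795

α = 0.795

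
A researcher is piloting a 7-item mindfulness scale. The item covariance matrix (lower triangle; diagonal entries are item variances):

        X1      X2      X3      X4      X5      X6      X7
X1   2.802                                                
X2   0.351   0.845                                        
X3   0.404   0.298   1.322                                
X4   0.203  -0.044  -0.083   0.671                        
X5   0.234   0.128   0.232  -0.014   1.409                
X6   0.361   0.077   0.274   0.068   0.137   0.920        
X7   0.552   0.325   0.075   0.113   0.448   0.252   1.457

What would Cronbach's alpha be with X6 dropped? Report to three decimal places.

Cronbach's alpha = 0.517

Remaining items: X1, X2, X3, X4, X5, X7 (k = 6).
Σσᵢ² = 2.802 + 0.845 + 1.322 + 0.671 + 1.409 + 1.457 = 8.506
Var(T) = 8.506 + 2 × 3.222 = 14.950
α (item deleted) = (6/5)·(1 − 8.506/14.950) = 0.517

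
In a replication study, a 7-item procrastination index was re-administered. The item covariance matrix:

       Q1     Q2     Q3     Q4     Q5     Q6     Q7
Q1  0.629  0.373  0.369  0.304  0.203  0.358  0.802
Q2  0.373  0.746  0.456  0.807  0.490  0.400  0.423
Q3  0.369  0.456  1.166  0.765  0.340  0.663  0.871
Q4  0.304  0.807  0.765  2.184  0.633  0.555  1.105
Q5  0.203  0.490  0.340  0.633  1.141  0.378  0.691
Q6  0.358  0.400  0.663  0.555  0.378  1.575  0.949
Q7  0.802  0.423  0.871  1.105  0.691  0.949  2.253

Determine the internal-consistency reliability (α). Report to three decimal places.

α = 0.830

Σσᵢ² = 0.629 + 0.746 + 1.166 + 2.184 + 1.141 + 1.575 + 2.253 = 9.694
Sum of the distinct covariances = 11.935
Var(T) = 9.694 + 2 × 11.935 = 33.564
α = (k/(k−1))·(1 − Σσᵢ²/Var(T)) = (7/6)·(1 − 9.694/33.564) = 0.830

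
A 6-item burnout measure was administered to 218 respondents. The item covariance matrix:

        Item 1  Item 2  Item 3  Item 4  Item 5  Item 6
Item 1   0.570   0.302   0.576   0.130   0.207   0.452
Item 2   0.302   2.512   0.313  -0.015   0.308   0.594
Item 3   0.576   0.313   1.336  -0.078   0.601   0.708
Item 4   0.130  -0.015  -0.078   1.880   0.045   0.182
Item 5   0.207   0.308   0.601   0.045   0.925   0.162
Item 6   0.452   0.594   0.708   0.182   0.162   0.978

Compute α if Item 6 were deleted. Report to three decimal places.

α = 0.498

Remaining items: Item 1, Item 2, Item 3, Item 4, Item 5 (k = 5).
sum of item variances = 0.570 + 2.512 + 1.336 + 1.880 + 0.925 = 7.223
total variance = 7.223 + 2 × 2.389 = 12.001
α (item deleted) = (5/4)·(1 − 7.223/12.001) = 0.498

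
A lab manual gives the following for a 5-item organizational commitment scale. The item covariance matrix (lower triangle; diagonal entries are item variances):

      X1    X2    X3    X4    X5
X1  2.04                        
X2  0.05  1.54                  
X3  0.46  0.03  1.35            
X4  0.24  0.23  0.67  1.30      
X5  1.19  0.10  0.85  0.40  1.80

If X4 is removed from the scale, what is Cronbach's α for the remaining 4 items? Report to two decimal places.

Cronbach's α = 0.59

Remaining items: X1, X2, X3, X5 (k = 4).
sum of item variances = 2.04 + 1.54 + 1.35 + 1.80 = 6.73
total variance = 6.73 + 2 × 2.68 = 12.09
α (item deleted) = (4/3)·(1 − 6.73/12.09) = 0.59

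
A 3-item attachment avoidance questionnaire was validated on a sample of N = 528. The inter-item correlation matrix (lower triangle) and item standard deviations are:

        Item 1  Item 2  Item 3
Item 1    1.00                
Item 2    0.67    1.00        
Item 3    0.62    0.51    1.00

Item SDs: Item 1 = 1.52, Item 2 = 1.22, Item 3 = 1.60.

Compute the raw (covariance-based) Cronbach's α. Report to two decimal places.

Σσ²ᵢ = 1.52² + 1.22² + 1.60² = 6.3588
Covariances σ_ij = r_ij · s_i · s_j:
  σ(Item 1,Item 2) = 0.67 × 1.52 × 1.22 = 1.2424
  σ(Item 1,Item 3) = 0.62 × 1.52 × 1.60 = 1.5078
  σ(Item 2,Item 3) = 0.51 × 1.22 × 1.60 = 0.9955
σ²_T = Σσ²ᵢ + 2·Σσ_ij = 6.3588 + 2 × 3.7457 = 13.8502
α = (3/2)·(1 − 6.3588/13.8502) = 0.81

Cronbach's α = 0.81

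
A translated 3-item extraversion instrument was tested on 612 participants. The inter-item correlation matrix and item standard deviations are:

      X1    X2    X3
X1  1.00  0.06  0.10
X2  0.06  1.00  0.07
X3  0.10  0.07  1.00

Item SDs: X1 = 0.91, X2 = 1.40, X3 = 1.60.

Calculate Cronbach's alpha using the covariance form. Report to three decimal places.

Σσ²ᵢ = 0.91² + 1.40² + 1.60² = 5.3481
Covariances σ_ij = r_ij · s_i · s_j:
  σ(X1,X2) = 0.06 × 0.91 × 1.40 = 0.0764
  σ(X1,X3) = 0.10 × 0.91 × 1.60 = 0.1456
  σ(X2,X3) = 0.07 × 1.40 × 1.60 = 0.1568
σ²_T = Σσ²ᵢ + 2·Σσ_ij = 5.3481 + 2 × 0.3788 = 6.1057
α = (3/2)·(1 − 5.3481/6.1057) = 0.186

Cronbach's alpha = 0.186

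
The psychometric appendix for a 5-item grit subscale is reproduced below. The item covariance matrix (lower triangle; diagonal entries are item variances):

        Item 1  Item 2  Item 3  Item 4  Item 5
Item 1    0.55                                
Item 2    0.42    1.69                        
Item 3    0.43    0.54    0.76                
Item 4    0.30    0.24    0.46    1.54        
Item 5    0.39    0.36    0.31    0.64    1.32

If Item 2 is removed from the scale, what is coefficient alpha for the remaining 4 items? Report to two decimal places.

Remaining items: Item 1, Item 3, Item 4, Item 5 (k = 4).
Σσ²ᵢ = 0.55 + 0.76 + 1.54 + 1.32 = 4.17
σ²_total = 4.17 + 2 × 2.53 = 9.23
α (item deleted) = (4/3)·(1 − 4.17/9.23) = 0.73

coefficient alpha = 0.73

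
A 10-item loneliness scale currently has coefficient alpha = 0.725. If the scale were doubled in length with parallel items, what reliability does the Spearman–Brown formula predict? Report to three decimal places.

Length factor m = 2
α' = m·α / (1 + (m−1)·α)
   = 2 × 0.725 / (1 + (2 − 1) × 0.725)
   = 1.4500 / 1.7250 = 0.841

predicted reliability = 0.841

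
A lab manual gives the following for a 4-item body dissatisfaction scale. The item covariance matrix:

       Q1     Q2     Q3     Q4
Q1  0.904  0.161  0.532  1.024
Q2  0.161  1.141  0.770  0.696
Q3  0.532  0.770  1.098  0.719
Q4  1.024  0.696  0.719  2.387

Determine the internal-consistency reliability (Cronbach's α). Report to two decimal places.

Σσᵢ² = 0.904 + 1.141 + 1.098 + 2.387 = 5.530
Σ_{i<j} σ_ij = 3.902
σ²_total = 5.530 + 2 × 3.902 = 13.334
α = (k/(k−1))·(1 − Σσᵢ²/σ²_total) = (4/3)·(1 − 5.530/13.334) = 0.78

α = 0.78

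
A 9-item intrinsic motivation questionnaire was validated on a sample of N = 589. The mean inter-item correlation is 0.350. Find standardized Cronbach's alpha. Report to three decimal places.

Standardized α = k·r̄ / (1 + (k−1)·r̄) = 9 × 0.350 / (1 + 8 × 0.350)
  = 3.1500 / 3.8000 = 0.829

standardized Cronbach's alpha = 0.829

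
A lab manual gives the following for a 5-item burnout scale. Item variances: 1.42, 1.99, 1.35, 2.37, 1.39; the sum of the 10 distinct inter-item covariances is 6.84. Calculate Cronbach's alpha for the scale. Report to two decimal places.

Cronbach's alpha = 0.77

sum of item variances = 1.42 + 1.99 + 1.35 + 2.37 + 1.39 = 8.52
Sum of distinct covariances = 6.84
σ²_total = sum of item variances + 2·Σcov = 8.52 + 2 × 6.84 = 22.20
α = (5/4)·(1 − 8.52/22.20) = 0.77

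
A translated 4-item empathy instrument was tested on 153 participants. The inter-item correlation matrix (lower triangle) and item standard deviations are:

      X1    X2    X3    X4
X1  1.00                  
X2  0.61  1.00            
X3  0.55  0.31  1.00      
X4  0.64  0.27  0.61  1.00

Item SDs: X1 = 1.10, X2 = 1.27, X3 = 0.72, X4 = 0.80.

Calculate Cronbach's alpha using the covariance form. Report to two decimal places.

Σσ²ᵢ = 1.10² + 1.27² + 0.72² + 0.80² = 3.9813
Covariances σ_ij = r_ij · s_i · s_j:
  σ(X1,X2) = 0.61 × 1.10 × 1.27 = 0.8522
  σ(X1,X3) = 0.55 × 1.10 × 0.72 = 0.4356
  σ(X1,X4) = 0.64 × 1.10 × 0.80 = 0.5632
  σ(X2,X3) = 0.31 × 1.27 × 0.72 = 0.2835
  σ(X2,X4) = 0.27 × 1.27 × 0.80 = 0.2743
  σ(X3,X4) = 0.61 × 0.72 × 0.80 = 0.3514
σ²_T = Σσ²ᵢ + 2·Σσ_ij = 3.9813 + 2 × 2.7602 = 9.5017
α = (4/3)·(1 − 3.9813/9.5017) = 0.77

Cronbach's alpha = 0.77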